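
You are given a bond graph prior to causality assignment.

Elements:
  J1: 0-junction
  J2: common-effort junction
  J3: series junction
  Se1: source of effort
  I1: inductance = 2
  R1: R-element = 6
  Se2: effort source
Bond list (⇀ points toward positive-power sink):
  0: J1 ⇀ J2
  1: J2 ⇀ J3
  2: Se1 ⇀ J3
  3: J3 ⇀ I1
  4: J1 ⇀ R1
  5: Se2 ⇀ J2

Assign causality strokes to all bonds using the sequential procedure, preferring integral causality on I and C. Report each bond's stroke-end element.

#0 stroke→J1
#1 stroke→J3
#2 stroke→J3
#3 stroke→I1
#4 stroke→R1
#5 stroke→J2

#2 →J3  (Se1: effort source, stroke at far end)
#5 →J2  (Se2: effort source, stroke at far end)
#0 →J1  (common-e at J2 fixed by 5)
#1 →J3  (J2: bond 5 brought effort, rest push out)
#3 →I1  (J3 needs exactly one f-in)
#4 →R1  (common-e at J1 fixed by 0)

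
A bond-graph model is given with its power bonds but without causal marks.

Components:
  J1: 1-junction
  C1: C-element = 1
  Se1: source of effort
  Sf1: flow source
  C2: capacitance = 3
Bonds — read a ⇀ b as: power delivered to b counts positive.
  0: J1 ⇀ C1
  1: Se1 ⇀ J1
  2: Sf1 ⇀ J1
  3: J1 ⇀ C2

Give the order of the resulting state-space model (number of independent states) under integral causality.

2  (C1, C2 all integral)

β1 stroke at J1  (source Se1 imposes e)
β2 stroke at Sf1  (Sf1 (Sf) sets flow on bond)
β0 stroke at J1  (J1: bond 2 brought flow, rest push out)
β3 stroke at J1  (1-jn J1 has f-setter on 2)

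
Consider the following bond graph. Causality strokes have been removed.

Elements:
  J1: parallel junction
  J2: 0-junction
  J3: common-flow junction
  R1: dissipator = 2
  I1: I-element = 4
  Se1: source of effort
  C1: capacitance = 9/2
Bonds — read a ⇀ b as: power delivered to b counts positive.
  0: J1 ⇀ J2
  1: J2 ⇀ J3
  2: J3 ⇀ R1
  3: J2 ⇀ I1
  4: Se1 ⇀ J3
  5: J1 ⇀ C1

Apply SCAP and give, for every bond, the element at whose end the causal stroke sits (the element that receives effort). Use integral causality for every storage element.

bond 4 stroke→J3  (Se1 fixes effort; stroke away)
bond 3 stroke→I1  (prefer integral on I1)
bond 5 stroke→J1  (C1 integral (e out))
bond 0 stroke→J2  (J1: bond 5 brought effort, rest push out)
bond 1 stroke→J3  (0-jn J2 has e-setter on 0)
bond 2 stroke→R1  (only one flow-in slot at J3)

b0 →J2
b1 →J3
b2 →R1
b3 →I1
b4 →J3
b5 →J1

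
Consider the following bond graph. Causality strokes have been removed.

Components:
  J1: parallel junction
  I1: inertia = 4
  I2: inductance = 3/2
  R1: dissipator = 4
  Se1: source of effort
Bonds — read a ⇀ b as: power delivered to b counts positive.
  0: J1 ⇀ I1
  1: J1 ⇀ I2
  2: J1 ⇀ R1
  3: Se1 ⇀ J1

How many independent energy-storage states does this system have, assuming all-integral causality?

β3 |J1  (Se1 (Se) sets effort on bond)
β0 |I1  (0-jn J1 has e-setter on 3)
β1 |I2  (J1 effort already set via bond 3)
β2 |R1  (J1: bond 3 brought effort, rest push out)

2  (I1, I2 all integral)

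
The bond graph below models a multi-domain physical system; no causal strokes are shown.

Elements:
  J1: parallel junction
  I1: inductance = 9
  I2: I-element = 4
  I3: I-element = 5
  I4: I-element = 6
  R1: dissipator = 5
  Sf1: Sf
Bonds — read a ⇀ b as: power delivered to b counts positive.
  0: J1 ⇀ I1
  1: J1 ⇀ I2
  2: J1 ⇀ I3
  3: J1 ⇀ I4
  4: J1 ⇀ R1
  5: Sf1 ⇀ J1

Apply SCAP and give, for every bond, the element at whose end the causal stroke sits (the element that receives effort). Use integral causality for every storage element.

b5 →Sf1  (Sf1 fixes flow; stroke at Sf1)
b0 →I1  (I1 outputs flow p/I1)
b1 →I2  (I2 outputs flow p/I2)
b2 →I3  (prefer integral on I3)
b3 →I4  (I4 outputs flow p/I4)
b4 →J1  (J1 needs exactly one e-in)

bond 0 |I1
bond 1 |I2
bond 2 |I3
bond 3 |I4
bond 4 |J1
bond 5 |Sf1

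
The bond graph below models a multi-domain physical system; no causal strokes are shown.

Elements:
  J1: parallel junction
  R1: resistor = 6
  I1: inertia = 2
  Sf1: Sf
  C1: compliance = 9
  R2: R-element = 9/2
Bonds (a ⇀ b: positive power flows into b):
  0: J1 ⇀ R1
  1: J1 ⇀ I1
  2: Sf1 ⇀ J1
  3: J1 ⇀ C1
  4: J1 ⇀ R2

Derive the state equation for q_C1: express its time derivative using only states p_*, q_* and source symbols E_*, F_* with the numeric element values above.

#2 →Sf1  (Sf1 fixes flow; stroke at Sf1)
#1 →I1  (I1 outputs flow p/I1)
#3 →J1  (C1 integral (e out))
#0 →R1  (J1: bond 3 brought effort, rest push out)
#4 →R2  (0-jn J1 has e-setter on 3)

dq_C1/dt = F_Sf1 - p_I1/2 - 7*q_C1/162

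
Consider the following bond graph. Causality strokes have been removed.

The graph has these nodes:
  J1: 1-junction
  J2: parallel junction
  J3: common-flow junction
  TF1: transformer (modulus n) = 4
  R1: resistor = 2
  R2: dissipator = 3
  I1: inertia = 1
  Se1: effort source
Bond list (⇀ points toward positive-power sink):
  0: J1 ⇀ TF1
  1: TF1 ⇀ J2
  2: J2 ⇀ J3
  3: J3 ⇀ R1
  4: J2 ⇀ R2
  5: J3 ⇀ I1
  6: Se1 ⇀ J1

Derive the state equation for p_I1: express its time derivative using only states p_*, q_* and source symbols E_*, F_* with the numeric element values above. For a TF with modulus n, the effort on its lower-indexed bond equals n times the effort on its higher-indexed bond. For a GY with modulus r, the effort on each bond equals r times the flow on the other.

b6 stroke at J1  (source Se1 imposes e)
b0 stroke at TF1  (J1 needs exactly one f-in)
b1 stroke at J2  (through TF1, causality passes straight; one stroke at TF1)
b2 stroke at J3  (J2 effort already set via bond 1)
b4 stroke at R2  (J2: bond 1 brought effort, rest push out)
b5 stroke at I1  (I1 outputs flow p/I1)
b3 stroke at J3  (common-f at J3 fixed by 5)

dp_I1/dt = E_Se1/4 - 2*p_I1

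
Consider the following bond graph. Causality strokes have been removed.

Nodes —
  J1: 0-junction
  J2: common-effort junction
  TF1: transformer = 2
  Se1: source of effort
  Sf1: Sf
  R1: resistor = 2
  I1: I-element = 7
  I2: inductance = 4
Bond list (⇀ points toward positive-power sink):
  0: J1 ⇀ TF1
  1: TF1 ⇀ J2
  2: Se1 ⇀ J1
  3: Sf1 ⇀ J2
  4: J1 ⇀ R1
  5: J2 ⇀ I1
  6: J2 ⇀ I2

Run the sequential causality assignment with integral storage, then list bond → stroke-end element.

bond 0 stroke at TF1
bond 1 stroke at J2
bond 2 stroke at J1
bond 3 stroke at Sf1
bond 4 stroke at R1
bond 5 stroke at I1
bond 6 stroke at I2

b2 |J1  (Se1 fixes effort; stroke away)
b3 |Sf1  (Sf1: flow source, stroke at near end)
b0 |TF1  (J1 effort already set via bond 2)
b4 |R1  (0-jn J1 has e-setter on 2)
b1 |J2  (TF TF1: opposite of bond 0)
b5 |I1  (J2: bond 1 brought effort, rest push out)
b6 |I2  (common-e at J2 fixed by 1)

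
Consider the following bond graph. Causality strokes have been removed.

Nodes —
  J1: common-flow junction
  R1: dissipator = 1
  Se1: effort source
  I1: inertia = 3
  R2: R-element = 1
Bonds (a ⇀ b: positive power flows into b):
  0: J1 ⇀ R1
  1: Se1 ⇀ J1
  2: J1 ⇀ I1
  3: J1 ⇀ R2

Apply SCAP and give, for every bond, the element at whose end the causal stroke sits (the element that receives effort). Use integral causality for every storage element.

b1 stroke→J1  (Se1: effort source, stroke at far end)
b2 stroke→I1  (prefer integral on I1)
b0 stroke→J1  (1-jn J1 has f-setter on 2)
b3 stroke→J1  (common-f at J1 fixed by 2)

β0 stroke at J1
β1 stroke at J1
β2 stroke at I1
β3 stroke at J1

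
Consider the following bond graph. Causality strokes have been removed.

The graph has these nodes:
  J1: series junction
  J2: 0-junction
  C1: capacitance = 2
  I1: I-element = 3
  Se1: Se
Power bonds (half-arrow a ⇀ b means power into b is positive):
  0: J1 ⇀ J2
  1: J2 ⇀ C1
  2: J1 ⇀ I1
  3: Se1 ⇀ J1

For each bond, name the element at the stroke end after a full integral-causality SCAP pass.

b0 |J1
b1 |J2
b2 |I1
b3 |J1

#3 →J1  (Se1 fixes effort; stroke away)
#1 →J2  (prefer integral on C1)
#0 →J1  (J2: bond 1 brought effort, rest push out)
#2 →I1  (only one flow-in slot at J1)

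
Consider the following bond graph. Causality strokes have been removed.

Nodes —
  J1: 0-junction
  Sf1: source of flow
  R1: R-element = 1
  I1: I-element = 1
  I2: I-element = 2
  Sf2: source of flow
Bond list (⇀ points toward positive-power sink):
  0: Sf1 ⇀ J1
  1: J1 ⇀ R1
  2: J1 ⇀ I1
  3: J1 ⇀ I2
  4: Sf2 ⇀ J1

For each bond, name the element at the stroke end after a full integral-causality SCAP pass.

#0 stroke→Sf1
#1 stroke→J1
#2 stroke→I1
#3 stroke→I2
#4 stroke→Sf2

bond 0 stroke at Sf1  (Sf1 fixes flow; stroke at Sf1)
bond 4 stroke at Sf2  (Sf2: flow source, stroke at near end)
bond 2 stroke at I1  (I1 integral (f out))
bond 3 stroke at I2  (prefer integral on I2)
bond 1 stroke at J1  (only one effort-in slot at J1)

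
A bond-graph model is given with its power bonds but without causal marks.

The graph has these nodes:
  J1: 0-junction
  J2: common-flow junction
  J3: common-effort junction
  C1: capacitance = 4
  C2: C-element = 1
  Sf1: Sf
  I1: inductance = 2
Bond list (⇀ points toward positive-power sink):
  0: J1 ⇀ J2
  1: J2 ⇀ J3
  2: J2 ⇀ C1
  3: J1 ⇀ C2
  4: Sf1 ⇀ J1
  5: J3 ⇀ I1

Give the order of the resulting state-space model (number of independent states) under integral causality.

bond 4 →Sf1  (source Sf1 imposes f)
bond 2 →J2  (C1 outputs effort q/C1)
bond 3 →J1  (C2: C, integral causality)
bond 0 →J2  (common-e at J1 fixed by 3)
bond 1 →J3  (J2 needs exactly one f-in)
bond 5 →I1  (0-jn J3 has e-setter on 1)

3  (C1, C2, I1 all integral)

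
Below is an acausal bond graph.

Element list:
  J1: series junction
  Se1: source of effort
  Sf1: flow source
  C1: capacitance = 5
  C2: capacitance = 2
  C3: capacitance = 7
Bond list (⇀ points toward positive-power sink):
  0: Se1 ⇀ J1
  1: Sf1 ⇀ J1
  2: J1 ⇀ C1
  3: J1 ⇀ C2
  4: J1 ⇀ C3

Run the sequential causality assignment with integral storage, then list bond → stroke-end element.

bond 0 |J1
bond 1 |Sf1
bond 2 |J1
bond 3 |J1
bond 4 |J1

β0 stroke→J1  (Se1 (Se) sets effort on bond)
β1 stroke→Sf1  (Sf1 (Sf) sets flow on bond)
β2 stroke→J1  (J1: bond 1 brought flow, rest push out)
β3 stroke→J1  (1-jn J1 has f-setter on 1)
β4 stroke→J1  (common-f at J1 fixed by 1)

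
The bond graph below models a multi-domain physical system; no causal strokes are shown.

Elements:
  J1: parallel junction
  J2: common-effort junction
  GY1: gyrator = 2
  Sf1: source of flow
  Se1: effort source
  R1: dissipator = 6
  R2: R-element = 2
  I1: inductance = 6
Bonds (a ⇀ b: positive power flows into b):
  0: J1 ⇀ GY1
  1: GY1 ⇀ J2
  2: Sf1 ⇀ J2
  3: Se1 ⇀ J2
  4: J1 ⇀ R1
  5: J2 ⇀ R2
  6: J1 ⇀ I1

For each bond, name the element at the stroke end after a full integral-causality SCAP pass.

#0 →GY1
#1 →GY1
#2 →Sf1
#3 →J2
#4 →J1
#5 →R2
#6 →I1

b2 stroke at Sf1  (Sf1: flow source, stroke at near end)
b3 stroke at J2  (Se1 fixes effort; stroke away)
b1 stroke at GY1  (common-e at J2 fixed by 3)
b5 stroke at R2  (0-jn J2 has e-setter on 3)
b0 stroke at GY1  (GY GY1: same side as bond 1)
b6 stroke at I1  (I1 outputs flow p/I1)
b4 stroke at J1  (J1: last free bond brings effort in)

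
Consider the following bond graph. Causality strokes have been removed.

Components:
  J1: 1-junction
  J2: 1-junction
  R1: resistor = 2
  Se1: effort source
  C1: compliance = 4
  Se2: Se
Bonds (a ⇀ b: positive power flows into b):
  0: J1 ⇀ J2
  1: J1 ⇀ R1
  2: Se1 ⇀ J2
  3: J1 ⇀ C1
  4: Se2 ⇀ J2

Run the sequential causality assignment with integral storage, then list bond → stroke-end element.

bond 2 stroke→J2  (Se1 (Se) sets effort on bond)
bond 4 stroke→J2  (Se2 (Se) sets effort on bond)
bond 0 stroke→J1  (only one flow-in slot at J2)
bond 3 stroke→J1  (C1 integral (e out))
bond 1 stroke→R1  (J1: last free bond brings flow in)

b0 stroke at J1
b1 stroke at R1
b2 stroke at J2
b3 stroke at J1
b4 stroke at J2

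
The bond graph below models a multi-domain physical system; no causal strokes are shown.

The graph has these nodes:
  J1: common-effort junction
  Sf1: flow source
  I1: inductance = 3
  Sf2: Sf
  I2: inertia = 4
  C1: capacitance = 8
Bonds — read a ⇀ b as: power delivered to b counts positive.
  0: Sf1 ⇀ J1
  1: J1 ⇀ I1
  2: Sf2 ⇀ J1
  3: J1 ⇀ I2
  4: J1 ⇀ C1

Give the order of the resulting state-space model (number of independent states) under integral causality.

#0 |Sf1  (Sf1: flow source, stroke at near end)
#2 |Sf2  (Sf2: flow source, stroke at near end)
#1 |I1  (I1: I, integral causality)
#3 |I2  (I2: I, integral causality)
#4 |J1  (J1: last free bond brings effort in)

3  (C1, I1, I2 all integral)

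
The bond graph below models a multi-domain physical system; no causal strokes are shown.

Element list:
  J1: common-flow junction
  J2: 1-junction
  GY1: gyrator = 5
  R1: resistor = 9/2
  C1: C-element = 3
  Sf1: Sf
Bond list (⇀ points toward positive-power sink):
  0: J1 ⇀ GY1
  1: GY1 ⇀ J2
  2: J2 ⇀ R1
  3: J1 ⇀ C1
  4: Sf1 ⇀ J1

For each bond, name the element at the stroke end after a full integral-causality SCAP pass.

β0 stroke→J1
β1 stroke→J2
β2 stroke→R1
β3 stroke→J1
β4 stroke→Sf1

#4 stroke→Sf1  (source Sf1 imposes f)
#0 stroke→J1  (J1: bond 4 brought flow, rest push out)
#3 stroke→J1  (1-jn J1 has f-setter on 4)
#1 stroke→J2  (GY GY1: same side as bond 0)
#2 stroke→R1  (J2: last free bond brings flow in)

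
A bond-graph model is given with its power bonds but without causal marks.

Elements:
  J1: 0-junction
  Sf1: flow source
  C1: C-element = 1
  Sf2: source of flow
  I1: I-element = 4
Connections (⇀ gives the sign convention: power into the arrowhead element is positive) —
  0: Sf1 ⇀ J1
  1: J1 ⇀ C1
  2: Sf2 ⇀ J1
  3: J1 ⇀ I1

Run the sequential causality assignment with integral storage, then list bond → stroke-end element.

β0 stroke→Sf1
β1 stroke→J1
β2 stroke→Sf2
β3 stroke→I1

#0 →Sf1  (source Sf1 imposes f)
#2 →Sf2  (Sf2 (Sf) sets flow on bond)
#1 →J1  (C1 outputs effort q/C1)
#3 →I1  (0-jn J1 has e-setter on 1)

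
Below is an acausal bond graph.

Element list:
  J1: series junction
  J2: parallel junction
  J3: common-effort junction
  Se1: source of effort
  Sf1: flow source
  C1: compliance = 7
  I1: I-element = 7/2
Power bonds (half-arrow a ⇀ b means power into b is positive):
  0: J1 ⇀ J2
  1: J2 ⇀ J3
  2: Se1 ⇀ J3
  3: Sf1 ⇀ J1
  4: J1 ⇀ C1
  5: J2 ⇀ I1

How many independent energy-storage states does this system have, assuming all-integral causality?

bond 2 |J3  (source Se1 imposes e)
bond 3 |Sf1  (Sf1 fixes flow; stroke at Sf1)
bond 0 |J1  (common-f at J1 fixed by 3)
bond 4 |J1  (1-jn J1 has f-setter on 3)
bond 1 |J2  (J3 effort already set via bond 2)
bond 5 |I1  (J2 effort already set via bond 1)

2  (C1, I1 all integral)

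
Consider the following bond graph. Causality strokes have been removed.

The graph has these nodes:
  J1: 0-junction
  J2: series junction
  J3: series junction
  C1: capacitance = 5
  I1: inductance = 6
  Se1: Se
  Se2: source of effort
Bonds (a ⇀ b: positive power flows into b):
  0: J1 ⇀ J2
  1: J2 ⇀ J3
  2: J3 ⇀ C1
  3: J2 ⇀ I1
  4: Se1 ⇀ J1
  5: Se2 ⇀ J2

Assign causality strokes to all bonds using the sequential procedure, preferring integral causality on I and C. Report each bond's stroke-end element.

β4 |J1  (Se1: effort source, stroke at far end)
β5 |J2  (Se2: effort source, stroke at far end)
β0 |J2  (0-jn J1 has e-setter on 4)
β2 |J3  (C1 outputs effort q/C1)
β1 |J2  (closing 1-jn rule on J3)
β3 |I1  (only one flow-in slot at J2)

β0 |J2
β1 |J2
β2 |J3
β3 |I1
β4 |J1
β5 |J2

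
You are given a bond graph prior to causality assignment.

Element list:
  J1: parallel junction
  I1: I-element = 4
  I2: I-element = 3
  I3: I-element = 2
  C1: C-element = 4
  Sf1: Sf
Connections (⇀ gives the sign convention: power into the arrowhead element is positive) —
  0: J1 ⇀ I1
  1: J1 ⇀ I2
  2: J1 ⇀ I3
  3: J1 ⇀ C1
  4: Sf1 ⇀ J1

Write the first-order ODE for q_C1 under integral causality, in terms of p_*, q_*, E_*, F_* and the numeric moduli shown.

bond 4 stroke at Sf1  (Sf1 (Sf) sets flow on bond)
bond 0 stroke at I1  (I1 outputs flow p/I1)
bond 1 stroke at I2  (I2: I, integral causality)
bond 2 stroke at I3  (I3: I, integral causality)
bond 3 stroke at J1  (J1: last free bond brings effort in)

dq_C1/dt = F_Sf1 - p_I1/4 - p_I2/3 - p_I3/2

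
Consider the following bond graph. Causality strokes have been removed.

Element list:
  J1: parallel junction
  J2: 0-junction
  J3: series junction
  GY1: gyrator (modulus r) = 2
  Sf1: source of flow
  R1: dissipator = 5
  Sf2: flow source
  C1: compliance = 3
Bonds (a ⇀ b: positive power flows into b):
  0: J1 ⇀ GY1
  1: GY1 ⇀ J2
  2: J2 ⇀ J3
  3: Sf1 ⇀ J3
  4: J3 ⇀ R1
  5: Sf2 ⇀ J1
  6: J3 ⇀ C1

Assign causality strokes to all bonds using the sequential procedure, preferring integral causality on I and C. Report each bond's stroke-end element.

#0 stroke at J1
#1 stroke at J2
#2 stroke at J3
#3 stroke at Sf1
#4 stroke at J3
#5 stroke at Sf2
#6 stroke at J3

bond 3 |Sf1  (Sf1: flow source, stroke at near end)
bond 5 |Sf2  (Sf2 (Sf) sets flow on bond)
bond 0 |J1  (J1 needs exactly one e-in)
bond 2 |J3  (1-jn J3 has f-setter on 3)
bond 4 |J3  (J3 flow already set via bond 3)
bond 6 |J3  (1-jn J3 has f-setter on 3)
bond 1 |J2  (through GY1, causality inverts; strokes same side of GY1)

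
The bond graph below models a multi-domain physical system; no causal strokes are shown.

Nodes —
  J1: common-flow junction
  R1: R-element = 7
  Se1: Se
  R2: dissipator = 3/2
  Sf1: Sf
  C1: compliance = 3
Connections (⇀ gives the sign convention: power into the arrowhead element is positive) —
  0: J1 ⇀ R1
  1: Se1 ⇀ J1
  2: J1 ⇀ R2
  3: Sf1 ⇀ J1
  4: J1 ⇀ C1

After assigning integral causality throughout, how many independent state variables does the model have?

1  (C1 all integral)

#1 →J1  (Se1 (Se) sets effort on bond)
#3 →Sf1  (Sf1 fixes flow; stroke at Sf1)
#0 →J1  (J1 flow already set via bond 3)
#2 →J1  (1-jn J1 has f-setter on 3)
#4 →J1  (J1 flow already set via bond 3)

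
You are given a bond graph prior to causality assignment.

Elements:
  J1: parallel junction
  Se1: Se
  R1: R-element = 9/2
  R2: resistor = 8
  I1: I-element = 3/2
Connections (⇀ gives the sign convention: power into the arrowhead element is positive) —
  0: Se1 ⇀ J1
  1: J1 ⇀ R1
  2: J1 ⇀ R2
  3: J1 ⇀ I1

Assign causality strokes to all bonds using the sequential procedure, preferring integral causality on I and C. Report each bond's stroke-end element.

#0 stroke at J1
#1 stroke at R1
#2 stroke at R2
#3 stroke at I1

b0 |J1  (source Se1 imposes e)
b1 |R1  (common-e at J1 fixed by 0)
b2 |R2  (J1: bond 0 brought effort, rest push out)
b3 |I1  (common-e at J1 fixed by 0)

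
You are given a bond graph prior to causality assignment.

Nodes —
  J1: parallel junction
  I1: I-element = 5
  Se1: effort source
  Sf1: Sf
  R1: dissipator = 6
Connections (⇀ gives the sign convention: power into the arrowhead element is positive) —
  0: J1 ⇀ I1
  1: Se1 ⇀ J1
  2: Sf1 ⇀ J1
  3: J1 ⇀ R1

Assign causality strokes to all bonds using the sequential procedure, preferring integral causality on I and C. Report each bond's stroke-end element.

#1 stroke→J1  (Se1: effort source, stroke at far end)
#2 stroke→Sf1  (source Sf1 imposes f)
#0 stroke→I1  (common-e at J1 fixed by 1)
#3 stroke→R1  (J1: bond 1 brought effort, rest push out)

#0 |I1
#1 |J1
#2 |Sf1
#3 |R1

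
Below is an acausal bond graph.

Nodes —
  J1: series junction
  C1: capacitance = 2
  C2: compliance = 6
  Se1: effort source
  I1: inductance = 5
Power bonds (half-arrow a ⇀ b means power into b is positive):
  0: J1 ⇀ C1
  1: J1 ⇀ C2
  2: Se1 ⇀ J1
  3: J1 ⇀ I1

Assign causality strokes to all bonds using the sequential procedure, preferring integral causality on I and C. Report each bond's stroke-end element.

b0 |J1
b1 |J1
b2 |J1
b3 |I1

b2 |J1  (Se1: effort source, stroke at far end)
b0 |J1  (C1: C, integral causality)
b1 |J1  (prefer integral on C2)
b3 |I1  (closing 1-jn rule on J1)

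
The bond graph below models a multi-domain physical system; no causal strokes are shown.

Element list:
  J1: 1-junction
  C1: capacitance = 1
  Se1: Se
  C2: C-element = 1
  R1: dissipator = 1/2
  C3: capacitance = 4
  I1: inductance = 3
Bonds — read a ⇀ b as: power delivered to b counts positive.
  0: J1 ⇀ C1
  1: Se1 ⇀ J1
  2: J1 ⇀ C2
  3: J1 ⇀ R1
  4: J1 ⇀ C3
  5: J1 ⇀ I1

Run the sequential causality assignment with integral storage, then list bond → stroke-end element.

bond 0 stroke→J1
bond 1 stroke→J1
bond 2 stroke→J1
bond 3 stroke→J1
bond 4 stroke→J1
bond 5 stroke→I1

bond 1 stroke→J1  (Se1 fixes effort; stroke away)
bond 0 stroke→J1  (C1 outputs effort q/C1)
bond 2 stroke→J1  (C2 integral (e out))
bond 4 stroke→J1  (C3 outputs effort q/C3)
bond 5 stroke→I1  (I1 outputs flow p/I1)
bond 3 stroke→J1  (J1 flow already set via bond 5)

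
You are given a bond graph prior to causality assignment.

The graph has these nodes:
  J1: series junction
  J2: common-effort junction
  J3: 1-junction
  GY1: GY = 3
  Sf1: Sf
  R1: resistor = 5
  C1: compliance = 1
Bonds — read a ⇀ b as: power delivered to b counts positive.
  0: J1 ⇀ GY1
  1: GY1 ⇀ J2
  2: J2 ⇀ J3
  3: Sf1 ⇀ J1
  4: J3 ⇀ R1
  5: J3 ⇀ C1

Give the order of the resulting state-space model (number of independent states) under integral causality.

1  (C1 all integral)

#3 stroke at Sf1  (Sf1 (Sf) sets flow on bond)
#0 stroke at J1  (J1: bond 3 brought flow, rest push out)
#1 stroke at J2  (GY1: gyrator matches bond 0)
#2 stroke at J3  (0-jn J2 has e-setter on 1)
#5 stroke at J3  (C1 integral (e out))
#4 stroke at R1  (J3 needs exactly one f-in)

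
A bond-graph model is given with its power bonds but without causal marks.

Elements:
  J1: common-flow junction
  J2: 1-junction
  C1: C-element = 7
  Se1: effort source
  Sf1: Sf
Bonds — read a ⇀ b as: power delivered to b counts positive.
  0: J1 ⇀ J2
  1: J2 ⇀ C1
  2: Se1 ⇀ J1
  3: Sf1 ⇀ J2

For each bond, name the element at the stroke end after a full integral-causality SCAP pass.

b0 →J2
b1 →J2
b2 →J1
b3 →Sf1

bond 2 →J1  (Se1 (Se) sets effort on bond)
bond 3 →Sf1  (Sf1 fixes flow; stroke at Sf1)
bond 0 →J2  (J1 needs exactly one f-in)
bond 1 →J2  (J2 flow already set via bond 3)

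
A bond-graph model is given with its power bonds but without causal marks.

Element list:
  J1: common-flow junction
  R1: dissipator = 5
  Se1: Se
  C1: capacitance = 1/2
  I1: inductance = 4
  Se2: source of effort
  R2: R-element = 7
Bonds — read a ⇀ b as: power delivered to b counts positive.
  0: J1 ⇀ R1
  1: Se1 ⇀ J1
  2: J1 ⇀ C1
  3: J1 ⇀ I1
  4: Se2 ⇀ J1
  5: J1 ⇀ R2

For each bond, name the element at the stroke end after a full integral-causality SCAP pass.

β0 stroke at J1
β1 stroke at J1
β2 stroke at J1
β3 stroke at I1
β4 stroke at J1
β5 stroke at J1

#1 stroke at J1  (Se1: effort source, stroke at far end)
#4 stroke at J1  (Se2 (Se) sets effort on bond)
#2 stroke at J1  (C1 outputs effort q/C1)
#3 stroke at I1  (prefer integral on I1)
#0 stroke at J1  (J1 flow already set via bond 3)
#5 stroke at J1  (1-jn J1 has f-setter on 3)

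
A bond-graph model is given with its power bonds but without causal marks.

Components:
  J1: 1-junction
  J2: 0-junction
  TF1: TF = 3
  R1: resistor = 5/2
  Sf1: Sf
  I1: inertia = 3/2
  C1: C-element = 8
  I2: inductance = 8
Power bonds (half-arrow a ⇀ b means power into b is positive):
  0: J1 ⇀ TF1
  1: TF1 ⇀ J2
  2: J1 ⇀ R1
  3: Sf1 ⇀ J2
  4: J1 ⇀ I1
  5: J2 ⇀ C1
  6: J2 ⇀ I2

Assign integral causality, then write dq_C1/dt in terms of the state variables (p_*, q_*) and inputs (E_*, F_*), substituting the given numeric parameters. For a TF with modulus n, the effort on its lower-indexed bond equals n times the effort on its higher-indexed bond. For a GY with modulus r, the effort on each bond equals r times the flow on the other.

bond 3 stroke→Sf1  (Sf1: flow source, stroke at near end)
bond 4 stroke→I1  (prefer integral on I1)
bond 0 stroke→J1  (J1 flow already set via bond 4)
bond 2 stroke→J1  (1-jn J1 has f-setter on 4)
bond 1 stroke→TF1  (TF1 one-in-one-out from 0)
bond 5 stroke→J2  (prefer integral on C1)
bond 6 stroke→I2  (J2 effort already set via bond 5)

dq_C1/dt = F_Sf1 + 2*p_I1 - p_I2/8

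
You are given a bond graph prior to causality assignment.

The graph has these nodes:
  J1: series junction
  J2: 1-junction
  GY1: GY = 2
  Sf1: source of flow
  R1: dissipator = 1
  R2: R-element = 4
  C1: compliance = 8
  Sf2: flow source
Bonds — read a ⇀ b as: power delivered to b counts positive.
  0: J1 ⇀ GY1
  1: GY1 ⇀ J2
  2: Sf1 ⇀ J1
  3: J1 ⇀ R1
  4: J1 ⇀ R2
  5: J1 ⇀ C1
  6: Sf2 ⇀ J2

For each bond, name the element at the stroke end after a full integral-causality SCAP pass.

β2 |Sf1  (Sf1: flow source, stroke at near end)
β6 |Sf2  (source Sf2 imposes f)
β0 |J1  (1-jn J1 has f-setter on 2)
β3 |J1  (1-jn J1 has f-setter on 2)
β4 |J1  (J1: bond 2 brought flow, rest push out)
β5 |J1  (J1: bond 2 brought flow, rest push out)
β1 |J2  (common-f at J2 fixed by 6)

#0 stroke→J1
#1 stroke→J2
#2 stroke→Sf1
#3 stroke→J1
#4 stroke→J1
#5 stroke→J1
#6 stroke→Sf2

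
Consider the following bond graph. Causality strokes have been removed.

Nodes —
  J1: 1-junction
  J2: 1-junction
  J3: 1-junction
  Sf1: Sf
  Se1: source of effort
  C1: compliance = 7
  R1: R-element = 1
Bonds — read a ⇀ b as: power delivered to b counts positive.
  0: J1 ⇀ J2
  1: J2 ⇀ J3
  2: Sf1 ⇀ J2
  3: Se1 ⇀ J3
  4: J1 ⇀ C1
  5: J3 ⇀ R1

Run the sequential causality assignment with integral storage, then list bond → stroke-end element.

β2 stroke at Sf1  (Sf1: flow source, stroke at near end)
β3 stroke at J3  (source Se1 imposes e)
β0 stroke at J2  (J2: bond 2 brought flow, rest push out)
β1 stroke at J2  (J2 flow already set via bond 2)
β5 stroke at J3  (J3: bond 1 brought flow, rest push out)
β4 stroke at J1  (J1 flow already set via bond 0)

#0 stroke→J2
#1 stroke→J2
#2 stroke→Sf1
#3 stroke→J3
#4 stroke→J1
#5 stroke→J3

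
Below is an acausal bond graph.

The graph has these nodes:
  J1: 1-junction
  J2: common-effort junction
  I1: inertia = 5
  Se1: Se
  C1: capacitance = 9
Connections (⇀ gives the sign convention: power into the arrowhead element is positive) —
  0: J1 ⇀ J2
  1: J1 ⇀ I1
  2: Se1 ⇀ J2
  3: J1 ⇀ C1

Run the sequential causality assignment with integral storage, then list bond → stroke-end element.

#0 →J1
#1 →I1
#2 →J2
#3 →J1

bond 2 →J2  (Se1 (Se) sets effort on bond)
bond 0 →J1  (0-jn J2 has e-setter on 2)
bond 1 →I1  (prefer integral on I1)
bond 3 →J1  (J1: bond 1 brought flow, rest push out)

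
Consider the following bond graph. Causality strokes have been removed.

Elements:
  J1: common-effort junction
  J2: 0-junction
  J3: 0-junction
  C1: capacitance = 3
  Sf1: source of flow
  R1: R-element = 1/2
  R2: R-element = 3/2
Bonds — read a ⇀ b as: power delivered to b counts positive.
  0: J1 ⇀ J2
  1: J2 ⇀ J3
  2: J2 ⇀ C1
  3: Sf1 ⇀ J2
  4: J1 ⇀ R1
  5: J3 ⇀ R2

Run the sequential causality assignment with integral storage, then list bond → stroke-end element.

#3 stroke at Sf1  (source Sf1 imposes f)
#2 stroke at J2  (prefer integral on C1)
#0 stroke at J1  (0-jn J2 has e-setter on 2)
#1 stroke at J3  (0-jn J2 has e-setter on 2)
#5 stroke at R2  (common-e at J3 fixed by 1)
#4 stroke at R1  (J1: bond 0 brought effort, rest push out)

bond 0 stroke→J1
bond 1 stroke→J3
bond 2 stroke→J2
bond 3 stroke→Sf1
bond 4 stroke→R1
bond 5 stroke→R2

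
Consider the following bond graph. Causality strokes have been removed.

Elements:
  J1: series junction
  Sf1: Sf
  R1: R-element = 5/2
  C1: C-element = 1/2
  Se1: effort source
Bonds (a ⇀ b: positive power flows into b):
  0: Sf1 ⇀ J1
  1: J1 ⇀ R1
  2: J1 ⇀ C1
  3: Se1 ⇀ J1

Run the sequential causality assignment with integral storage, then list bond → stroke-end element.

b0 stroke→Sf1
b1 stroke→J1
b2 stroke→J1
b3 stroke→J1

bond 0 stroke→Sf1  (Sf1: flow source, stroke at near end)
bond 3 stroke→J1  (Se1 fixes effort; stroke away)
bond 1 stroke→J1  (1-jn J1 has f-setter on 0)
bond 2 stroke→J1  (common-f at J1 fixed by 0)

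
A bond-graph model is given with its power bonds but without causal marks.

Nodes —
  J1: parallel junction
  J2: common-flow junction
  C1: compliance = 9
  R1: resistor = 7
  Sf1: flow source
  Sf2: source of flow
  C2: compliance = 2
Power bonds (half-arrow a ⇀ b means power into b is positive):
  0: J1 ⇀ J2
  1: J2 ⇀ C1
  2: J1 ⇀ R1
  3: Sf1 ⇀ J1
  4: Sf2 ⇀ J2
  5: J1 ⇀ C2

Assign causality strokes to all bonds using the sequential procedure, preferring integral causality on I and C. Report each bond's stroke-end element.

β0 |J2
β1 |J2
β2 |R1
β3 |Sf1
β4 |Sf2
β5 |J1

b3 →Sf1  (Sf1 fixes flow; stroke at Sf1)
b4 →Sf2  (source Sf2 imposes f)
b0 →J2  (1-jn J2 has f-setter on 4)
b1 →J2  (J2 flow already set via bond 4)
b5 →J1  (C2: C, integral causality)
b2 →R1  (0-jn J1 has e-setter on 5)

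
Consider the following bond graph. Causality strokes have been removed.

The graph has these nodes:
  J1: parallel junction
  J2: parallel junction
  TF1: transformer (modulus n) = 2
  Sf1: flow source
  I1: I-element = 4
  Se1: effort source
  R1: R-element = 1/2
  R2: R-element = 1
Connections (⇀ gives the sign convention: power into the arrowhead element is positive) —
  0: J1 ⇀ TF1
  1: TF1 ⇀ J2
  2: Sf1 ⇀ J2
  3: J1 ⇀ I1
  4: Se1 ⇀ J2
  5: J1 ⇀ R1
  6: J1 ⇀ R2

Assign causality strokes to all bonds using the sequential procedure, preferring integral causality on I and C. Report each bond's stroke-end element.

b2 →Sf1  (Sf1 fixes flow; stroke at Sf1)
b4 →J2  (Se1 (Se) sets effort on bond)
b1 →TF1  (J2: bond 4 brought effort, rest push out)
b0 →J1  (TF1 one-in-one-out from 1)
b3 →I1  (J1: bond 0 brought effort, rest push out)
b5 →R1  (J1 effort already set via bond 0)
b6 →R2  (J1: bond 0 brought effort, rest push out)

bond 0 →J1
bond 1 →TF1
bond 2 →Sf1
bond 3 →I1
bond 4 →J2
bond 5 →R1
bond 6 →R2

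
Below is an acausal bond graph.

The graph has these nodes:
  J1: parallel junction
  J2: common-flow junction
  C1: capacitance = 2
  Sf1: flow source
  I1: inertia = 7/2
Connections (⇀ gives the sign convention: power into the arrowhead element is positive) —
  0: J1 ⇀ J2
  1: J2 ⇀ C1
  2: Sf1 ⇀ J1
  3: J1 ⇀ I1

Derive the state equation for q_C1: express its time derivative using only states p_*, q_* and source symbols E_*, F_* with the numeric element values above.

dq_C1/dt = F_Sf1 - 2*p_I1/7

b2 →Sf1  (Sf1: flow source, stroke at near end)
b1 →J2  (prefer integral on C1)
b0 →J1  (closing 1-jn rule on J2)
b3 →I1  (J1: bond 0 brought effort, rest push out)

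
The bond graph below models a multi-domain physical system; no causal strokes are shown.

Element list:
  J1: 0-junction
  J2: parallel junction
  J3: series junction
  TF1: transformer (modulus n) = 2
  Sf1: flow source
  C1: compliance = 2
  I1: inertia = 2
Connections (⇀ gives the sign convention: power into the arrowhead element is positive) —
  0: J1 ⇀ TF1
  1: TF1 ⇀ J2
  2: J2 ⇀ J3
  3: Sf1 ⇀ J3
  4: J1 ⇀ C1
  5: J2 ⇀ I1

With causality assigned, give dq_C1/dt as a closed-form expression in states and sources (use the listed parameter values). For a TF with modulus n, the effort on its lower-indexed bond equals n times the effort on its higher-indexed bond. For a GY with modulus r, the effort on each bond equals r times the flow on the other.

dq_C1/dt = -F_Sf1/2 - p_I1/4

b3 |Sf1  (source Sf1 imposes f)
b2 |J3  (J3: bond 3 brought flow, rest push out)
b4 |J1  (C1: C, integral causality)
b0 |TF1  (J1 effort already set via bond 4)
b1 |J2  (TF TF1: opposite of bond 0)
b5 |I1  (common-e at J2 fixed by 1)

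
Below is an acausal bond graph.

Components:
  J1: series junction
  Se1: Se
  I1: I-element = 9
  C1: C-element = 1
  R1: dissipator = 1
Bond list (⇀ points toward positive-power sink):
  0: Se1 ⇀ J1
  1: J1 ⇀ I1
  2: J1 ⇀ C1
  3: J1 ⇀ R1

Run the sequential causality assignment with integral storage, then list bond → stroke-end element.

β0 stroke→J1
β1 stroke→I1
β2 stroke→J1
β3 stroke→J1

β0 stroke→J1  (Se1 (Se) sets effort on bond)
β1 stroke→I1  (I1 outputs flow p/I1)
β2 stroke→J1  (1-jn J1 has f-setter on 1)
β3 stroke→J1  (1-jn J1 has f-setter on 1)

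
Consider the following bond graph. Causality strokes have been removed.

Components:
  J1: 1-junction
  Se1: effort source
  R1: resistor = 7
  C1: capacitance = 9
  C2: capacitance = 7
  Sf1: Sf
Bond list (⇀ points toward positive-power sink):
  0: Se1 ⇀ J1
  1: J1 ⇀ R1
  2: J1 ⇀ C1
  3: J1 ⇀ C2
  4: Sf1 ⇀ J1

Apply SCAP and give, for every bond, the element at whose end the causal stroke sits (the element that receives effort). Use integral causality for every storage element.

#0 |J1
#1 |J1
#2 |J1
#3 |J1
#4 |Sf1

β0 →J1  (source Se1 imposes e)
β4 →Sf1  (Sf1 (Sf) sets flow on bond)
β1 →J1  (J1: bond 4 brought flow, rest push out)
β2 →J1  (J1: bond 4 brought flow, rest push out)
β3 →J1  (J1: bond 4 brought flow, rest push out)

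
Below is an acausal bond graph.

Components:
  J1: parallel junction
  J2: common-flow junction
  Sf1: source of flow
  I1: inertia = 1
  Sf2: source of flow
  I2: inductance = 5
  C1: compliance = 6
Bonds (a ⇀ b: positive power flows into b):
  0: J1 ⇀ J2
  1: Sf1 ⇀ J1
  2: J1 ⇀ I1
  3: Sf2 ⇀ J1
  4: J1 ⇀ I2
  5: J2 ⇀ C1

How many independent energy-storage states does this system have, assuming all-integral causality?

#1 →Sf1  (Sf1: flow source, stroke at near end)
#3 →Sf2  (Sf2 fixes flow; stroke at Sf2)
#2 →I1  (I1 integral (f out))
#4 →I2  (I2 outputs flow p/I2)
#0 →J1  (J1: last free bond brings effort in)
#5 →J2  (J2 flow already set via bond 0)

3  (C1, I1, I2 all integral)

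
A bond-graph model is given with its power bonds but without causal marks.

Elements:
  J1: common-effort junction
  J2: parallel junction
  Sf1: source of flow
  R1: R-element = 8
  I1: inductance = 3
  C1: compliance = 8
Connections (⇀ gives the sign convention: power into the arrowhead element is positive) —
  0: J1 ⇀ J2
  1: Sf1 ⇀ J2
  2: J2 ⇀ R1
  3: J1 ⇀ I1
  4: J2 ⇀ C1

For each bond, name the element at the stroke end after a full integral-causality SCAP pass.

#1 stroke→Sf1  (Sf1 fixes flow; stroke at Sf1)
#3 stroke→I1  (I1 outputs flow p/I1)
#0 stroke→J1  (J1: last free bond brings effort in)
#4 stroke→J2  (C1: C, integral causality)
#2 stroke→R1  (J2: bond 4 brought effort, rest push out)

#0 stroke at J1
#1 stroke at Sf1
#2 stroke at R1
#3 stroke at I1
#4 stroke at J2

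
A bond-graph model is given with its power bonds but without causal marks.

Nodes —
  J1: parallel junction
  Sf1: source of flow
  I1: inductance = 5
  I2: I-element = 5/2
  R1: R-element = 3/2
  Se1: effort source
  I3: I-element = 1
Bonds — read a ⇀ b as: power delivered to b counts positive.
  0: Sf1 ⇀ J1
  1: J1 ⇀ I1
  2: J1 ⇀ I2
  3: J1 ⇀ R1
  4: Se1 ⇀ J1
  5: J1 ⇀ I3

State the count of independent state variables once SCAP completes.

3  (I1, I2, I3 all integral)

#0 stroke→Sf1  (Sf1 (Sf) sets flow on bond)
#4 stroke→J1  (Se1 fixes effort; stroke away)
#1 stroke→I1  (common-e at J1 fixed by 4)
#2 stroke→I2  (common-e at J1 fixed by 4)
#3 stroke→R1  (common-e at J1 fixed by 4)
#5 stroke→I3  (J1: bond 4 brought effort, rest push out)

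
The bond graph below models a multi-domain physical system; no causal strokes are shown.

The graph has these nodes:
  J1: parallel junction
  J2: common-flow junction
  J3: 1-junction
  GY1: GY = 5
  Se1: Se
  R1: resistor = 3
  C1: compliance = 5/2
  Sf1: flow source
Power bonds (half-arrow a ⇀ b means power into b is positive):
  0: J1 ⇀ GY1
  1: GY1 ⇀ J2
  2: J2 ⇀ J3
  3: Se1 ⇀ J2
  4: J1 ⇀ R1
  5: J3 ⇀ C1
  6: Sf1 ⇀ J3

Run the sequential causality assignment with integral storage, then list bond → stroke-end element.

bond 0 →J1
bond 1 →J2
bond 2 →J3
bond 3 →J2
bond 4 →R1
bond 5 →J3
bond 6 →Sf1

β3 |J2  (Se1 (Se) sets effort on bond)
β6 |Sf1  (Sf1 (Sf) sets flow on bond)
β2 |J3  (J3 flow already set via bond 6)
β5 |J3  (J3: bond 6 brought flow, rest push out)
β1 |J2  (1-jn J2 has f-setter on 2)
β0 |J1  (GY1 both-in/both-out from 1)
β4 |R1  (0-jn J1 has e-setter on 0)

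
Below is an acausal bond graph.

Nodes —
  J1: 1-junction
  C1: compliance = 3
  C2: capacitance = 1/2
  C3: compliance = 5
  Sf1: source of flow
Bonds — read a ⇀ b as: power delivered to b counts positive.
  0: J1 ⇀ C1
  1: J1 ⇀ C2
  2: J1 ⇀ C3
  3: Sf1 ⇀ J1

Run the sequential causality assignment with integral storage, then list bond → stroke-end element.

bond 3 stroke→Sf1  (Sf1 fixes flow; stroke at Sf1)
bond 0 stroke→J1  (J1: bond 3 brought flow, rest push out)
bond 1 stroke→J1  (J1 flow already set via bond 3)
bond 2 stroke→J1  (J1: bond 3 brought flow, rest push out)

#0 |J1
#1 |J1
#2 |J1
#3 |Sf1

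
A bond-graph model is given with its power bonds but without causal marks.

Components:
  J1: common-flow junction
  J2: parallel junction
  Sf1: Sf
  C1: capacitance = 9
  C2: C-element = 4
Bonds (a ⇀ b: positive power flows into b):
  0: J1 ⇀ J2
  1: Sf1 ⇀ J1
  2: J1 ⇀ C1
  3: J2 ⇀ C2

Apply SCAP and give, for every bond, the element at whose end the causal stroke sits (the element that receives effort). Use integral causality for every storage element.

β1 stroke at Sf1  (Sf1: flow source, stroke at near end)
β0 stroke at J1  (J1 flow already set via bond 1)
β2 stroke at J1  (J1 flow already set via bond 1)
β3 stroke at J2  (J2 needs exactly one e-in)

bond 0 stroke at J1
bond 1 stroke at Sf1
bond 2 stroke at J1
bond 3 stroke at J2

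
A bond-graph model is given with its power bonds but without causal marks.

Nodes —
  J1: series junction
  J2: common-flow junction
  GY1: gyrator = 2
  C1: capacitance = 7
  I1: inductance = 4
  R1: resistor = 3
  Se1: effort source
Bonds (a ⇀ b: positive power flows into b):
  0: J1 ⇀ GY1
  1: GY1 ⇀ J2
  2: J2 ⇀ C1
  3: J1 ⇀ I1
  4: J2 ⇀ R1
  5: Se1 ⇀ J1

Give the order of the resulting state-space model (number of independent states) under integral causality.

2  (C1, I1 all integral)

β5 |J1  (Se1 (Se) sets effort on bond)
β2 |J2  (C1: C, integral causality)
β3 |I1  (I1 outputs flow p/I1)
β0 |J1  (1-jn J1 has f-setter on 3)
β1 |J2  (GY GY1: same side as bond 0)
β4 |R1  (closing 1-jn rule on J2)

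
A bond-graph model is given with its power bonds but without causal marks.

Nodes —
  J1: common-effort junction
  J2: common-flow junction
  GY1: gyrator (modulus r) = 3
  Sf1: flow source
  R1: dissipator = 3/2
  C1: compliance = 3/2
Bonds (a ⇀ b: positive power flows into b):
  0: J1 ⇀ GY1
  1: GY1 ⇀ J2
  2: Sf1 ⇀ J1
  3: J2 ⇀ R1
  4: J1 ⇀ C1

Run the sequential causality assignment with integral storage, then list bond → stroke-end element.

#0 stroke at GY1
#1 stroke at GY1
#2 stroke at Sf1
#3 stroke at J2
#4 stroke at J1

#2 |Sf1  (source Sf1 imposes f)
#4 |J1  (prefer integral on C1)
#0 |GY1  (J1: bond 4 brought effort, rest push out)
#1 |GY1  (GY1: gyrator matches bond 0)
#3 |J2  (1-jn J2 has f-setter on 1)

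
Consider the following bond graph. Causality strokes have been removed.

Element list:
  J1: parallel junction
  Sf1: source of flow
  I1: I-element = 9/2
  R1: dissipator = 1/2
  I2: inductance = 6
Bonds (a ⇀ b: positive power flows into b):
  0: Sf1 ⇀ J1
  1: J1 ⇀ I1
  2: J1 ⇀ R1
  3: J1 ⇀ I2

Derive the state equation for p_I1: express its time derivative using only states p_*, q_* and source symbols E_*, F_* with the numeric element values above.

b0 |Sf1  (Sf1 (Sf) sets flow on bond)
b1 |I1  (I1: I, integral causality)
b3 |I2  (I2 outputs flow p/I2)
b2 |J1  (only one effort-in slot at J1)

dp_I1/dt = F_Sf1/2 - p_I1/9 - p_I2/12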